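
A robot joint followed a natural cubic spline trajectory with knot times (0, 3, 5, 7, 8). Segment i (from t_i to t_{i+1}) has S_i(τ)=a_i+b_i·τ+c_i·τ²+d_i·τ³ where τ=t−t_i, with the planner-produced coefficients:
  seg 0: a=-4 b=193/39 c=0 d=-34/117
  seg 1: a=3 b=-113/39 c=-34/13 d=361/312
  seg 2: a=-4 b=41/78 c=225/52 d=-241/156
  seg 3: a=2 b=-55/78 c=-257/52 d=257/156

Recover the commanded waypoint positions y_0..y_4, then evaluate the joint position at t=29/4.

y_0 = S_0(0) = a_0 = -4
y_1 = S_1(0) = a_1 = 3
y_2 = S_2(0) = a_2 = -4
y_3 = S_3(0) = a_3 = 2
y_4 = S_3(1) = -2
t_q=29/4 is in segment 3 (τ=1/4); S_3(τ)=5127/3328

y_0=-4 y_1=3 y_2=-4 y_3=2 y_4=-2
S(29/4) = 5127/3328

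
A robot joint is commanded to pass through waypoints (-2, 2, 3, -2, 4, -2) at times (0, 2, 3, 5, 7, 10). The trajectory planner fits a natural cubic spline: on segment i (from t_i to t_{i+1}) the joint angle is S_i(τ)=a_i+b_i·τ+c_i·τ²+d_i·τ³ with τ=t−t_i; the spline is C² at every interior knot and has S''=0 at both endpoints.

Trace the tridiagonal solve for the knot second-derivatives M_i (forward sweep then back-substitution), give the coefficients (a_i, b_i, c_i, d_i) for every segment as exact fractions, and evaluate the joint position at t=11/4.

Δ: Δ0=2, Δ1=1, Δ2=-5/2, Δ3=3, Δ4=-2
row 1: diag=6, rhs=-6; c'=1/6, d'=-1
row 2: denom=6−1·1/6=35/6; d'=(-21−1·-1)/(35/6)=-24/7
row 3: denom=8−2·12/35=256/35; d'=(33−2·-24/7)/(256/35)=1395/256
row 4: denom=10−2·35/128=605/64; d'=(-30−2·1395/256)/(605/64)=-1047/242
back: M4=-1047/242
back: M3=1395/256−35/128·-1047/242=1605/242
back: M2=-24/7−12/35·1605/242=-690/121
back: M1=-1−1/6·-690/121=-6/121
M: M0=0, M1=-6/121, M2=-690/121, M3=1605/242, M4=-1047/242, M5=0
seg 0: a=-2, c=M0/2=0, d=(M1−M0)/(6·2)=-1/242, b=Δ0−h0·(2M0+M1)/6=244/121
seg 1: a=2, c=M1/2=-3/121, d=(M2−M1)/(6·1)=-114/121, b=Δ1−h1·(2M1+M2)/6=238/121
seg 2: a=3, c=M2/2=-345/121, d=(M3−M2)/(6·2)=995/968, b=Δ2−h2·(2M2+M3)/6=-10/11
seg 3: a=-2, c=M3/2=1605/484, d=(M4−M3)/(6·2)=-221/242, b=Δ3−h3·(2M3+M4)/6=5/242
seg 4: a=4, c=M4/2=-1047/484, d=(M5−M4)/(6·3)=349/1452, b=Δ4−h4·(2M4+M5)/6=563/242
t_q=11/4 → seg 1, τ=3/4; S=2+238/121·τ+-3/121·τ²+-114/121·τ³=11863/3872

  seg 0: a=-2 b=244/121 c=0 d=-1/242
  seg 1: a=2 b=238/121 c=-3/121 d=-114/121
  seg 2: a=3 b=-10/11 c=-345/121 d=995/968
  seg 3: a=-2 b=5/242 c=1605/484 d=-221/242
  seg 4: a=4 b=563/242 c=-1047/484 d=349/1452
S(11/4) = 11863/3872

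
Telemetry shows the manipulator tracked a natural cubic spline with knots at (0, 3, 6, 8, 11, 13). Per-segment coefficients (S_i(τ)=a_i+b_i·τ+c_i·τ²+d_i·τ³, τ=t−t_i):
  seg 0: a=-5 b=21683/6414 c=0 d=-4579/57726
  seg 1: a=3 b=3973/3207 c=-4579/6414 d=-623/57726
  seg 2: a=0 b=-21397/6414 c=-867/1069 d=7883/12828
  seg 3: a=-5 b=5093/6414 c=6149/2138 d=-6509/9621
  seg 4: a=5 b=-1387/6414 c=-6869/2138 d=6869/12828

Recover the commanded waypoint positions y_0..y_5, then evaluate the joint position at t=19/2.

y_0 = S_0(0) = a_0 = -5
y_1 = S_1(0) = a_1 = 3
y_2 = S_2(0) = a_2 = 0
y_3 = S_3(0) = a_3 = -5
y_4 = S_4(0) = a_4 = 5
y_5 = S_4(2) = -4
t_q=19/2 is in segment 3 (τ=3/2); S_3(τ)=405/1069

y_0=-5 y_1=3 y_2=0 y_3=-5 y_4=5 y_5=-4
S(19/2) = 405/1069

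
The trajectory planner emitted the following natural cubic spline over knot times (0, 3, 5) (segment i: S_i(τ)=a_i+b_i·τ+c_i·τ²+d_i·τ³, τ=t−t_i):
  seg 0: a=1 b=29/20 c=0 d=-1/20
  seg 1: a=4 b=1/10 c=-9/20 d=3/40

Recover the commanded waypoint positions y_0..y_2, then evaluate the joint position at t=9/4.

y_0=1 y_1=4 y_2=3
S(9/4) = 4727/1280

y_0 = S_0(0) = a_0 = 1
y_1 = S_1(0) = a_1 = 4
y_2 = S_1(2) = 3
t_q=9/4 is in segment 0 (τ=9/4); S_0(τ)=4727/1280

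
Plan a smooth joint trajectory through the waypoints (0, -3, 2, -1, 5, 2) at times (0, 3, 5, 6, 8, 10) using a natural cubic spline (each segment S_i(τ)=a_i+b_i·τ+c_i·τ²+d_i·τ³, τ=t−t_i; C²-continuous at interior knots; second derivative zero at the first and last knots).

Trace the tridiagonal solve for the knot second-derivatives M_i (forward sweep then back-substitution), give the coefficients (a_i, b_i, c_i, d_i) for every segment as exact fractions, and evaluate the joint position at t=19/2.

Δ: Δ0=-1, Δ1=5/2, Δ2=-3, Δ3=3, Δ4=-3/2
row 1: diag=10, rhs=21; c'=1/5, d'=21/10
row 2: denom=6−2·1/5=28/5; d'=(-33−2·21/10)/(28/5)=-93/14
row 3: denom=6−1·5/28=163/28; d'=(36−1·-93/14)/(163/28)=1194/163
row 4: denom=8−2·56/163=1192/163; d'=(-27−2·1194/163)/(1192/163)=-6789/1192
back: M4=-6789/1192
back: M3=1194/163−56/163·-6789/1192=1383/149
back: M2=-93/14−5/28·1383/149=-4947/596
back: M1=21/10−1/5·-4947/596=2241/596
M: M0=0, M1=2241/596, M2=-4947/596, M3=1383/149, M4=-6789/1192, M5=0
seg 0: a=0, c=M0/2=0, d=(M1−M0)/(6·3)=249/1192, b=Δ0−h0·(2M0+M1)/6=-3433/1192
seg 1: a=-3, c=M1/2=2241/1192, d=(M2−M1)/(6·2)=-599/596, b=Δ1−h1·(2M1+M2)/6=1645/596
seg 2: a=2, c=M2/2=-4947/1192, d=(M3−M2)/(6·1)=3493/1192, b=Δ2−h2·(2M2+M3)/6=-1061/596
seg 3: a=-1, c=M3/2=1383/298, d=(M4−M3)/(6·2)=-5951/4768, b=Δ3−h3·(2M3+M4)/6=-1537/1192
seg 4: a=5, c=M4/2=-6789/2384, d=(M5−M4)/(6·2)=2263/4768, b=Δ4−h4·(2M4+M5)/6=1369/596
t_q=19/2 → seg 4, τ=3/2; S=5+1369/596·τ+-6789/2384·τ²+2263/4768·τ³=138841/38144

  seg 0: a=0 b=-3433/1192 c=0 d=249/1192
  seg 1: a=-3 b=1645/596 c=2241/1192 d=-599/596
  seg 2: a=2 b=-1061/596 c=-4947/1192 d=3493/1192
  seg 3: a=-1 b=-1537/1192 c=1383/298 d=-5951/4768
  seg 4: a=5 b=1369/596 c=-6789/2384 d=2263/4768
S(19/2) = 138841/38144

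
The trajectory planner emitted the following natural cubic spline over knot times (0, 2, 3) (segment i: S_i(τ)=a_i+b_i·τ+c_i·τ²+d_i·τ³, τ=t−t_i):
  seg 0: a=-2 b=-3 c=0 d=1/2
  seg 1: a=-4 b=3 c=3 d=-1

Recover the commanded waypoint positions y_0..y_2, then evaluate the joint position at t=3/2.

y_0 = S_0(0) = a_0 = -2
y_1 = S_1(0) = a_1 = -4
y_2 = S_1(1) = 1
t_q=3/2 is in segment 0 (τ=3/2); S_0(τ)=-77/16

y_0=-2 y_1=-4 y_2=1
S(3/2) = -77/16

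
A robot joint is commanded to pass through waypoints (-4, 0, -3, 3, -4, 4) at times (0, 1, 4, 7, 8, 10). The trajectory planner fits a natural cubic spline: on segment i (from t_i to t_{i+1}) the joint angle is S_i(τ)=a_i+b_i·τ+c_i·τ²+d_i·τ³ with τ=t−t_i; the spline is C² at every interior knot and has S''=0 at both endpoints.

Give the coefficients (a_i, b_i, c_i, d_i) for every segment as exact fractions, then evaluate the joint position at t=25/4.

  seg 0: a=-4 b=6062/1219 c=0 d=-1186/1219
  seg 1: a=0 b=2504/1219 c=-3558/1219 d=2317/3657
  seg 2: a=-3 b=2009/1219 c=3393/1219 d=-3250/3657
  seg 3: a=3 b=-6883/1219 c=-6357/1219 d=4707/1219
  seg 4: a=-4 b=-5476/1219 c=7764/1219 d=-1294/1219
S(25/4) = 182415/39008

Δ: Δ0=4, Δ1=-1, Δ2=2, Δ3=-7, Δ4=4
row 1: diag=8, rhs=-30; c'=3/8, d'=-15/4
row 2: denom=12−3·3/8=87/8; d'=(18−3·-15/4)/(87/8)=78/29
row 3: denom=8−3·8/29=208/29; d'=(-54−3·78/29)/(208/29)=-225/26
row 4: denom=6−1·29/208=1219/208; d'=(66−1·-225/26)/(1219/208)=15528/1219
back: M4=15528/1219
back: M3=-225/26−29/208·15528/1219=-12714/1219
back: M2=78/29−8/29·-12714/1219=6786/1219
back: M1=-15/4−3/8·6786/1219=-7116/1219
M: M0=0, M1=-7116/1219, M2=6786/1219, M3=-12714/1219, M4=15528/1219, M5=0
seg 0: a=-4, c=M0/2=0, d=(M1−M0)/(6·1)=-1186/1219, b=Δ0−h0·(2M0+M1)/6=6062/1219
seg 1: a=0, c=M1/2=-3558/1219, d=(M2−M1)/(6·3)=2317/3657, b=Δ1−h1·(2M1+M2)/6=2504/1219
seg 2: a=-3, c=M2/2=3393/1219, d=(M3−M2)/(6·3)=-3250/3657, b=Δ2−h2·(2M2+M3)/6=2009/1219
seg 3: a=3, c=M3/2=-6357/1219, d=(M4−M3)/(6·1)=4707/1219, b=Δ3−h3·(2M3+M4)/6=-6883/1219
seg 4: a=-4, c=M4/2=7764/1219, d=(M5−M4)/(6·2)=-1294/1219, b=Δ4−h4·(2M4+M5)/6=-5476/1219
t_q=25/4 → seg 2, τ=9/4; S=-3+2009/1219·τ+3393/1219·τ²+-3250/3657·τ³=182415/39008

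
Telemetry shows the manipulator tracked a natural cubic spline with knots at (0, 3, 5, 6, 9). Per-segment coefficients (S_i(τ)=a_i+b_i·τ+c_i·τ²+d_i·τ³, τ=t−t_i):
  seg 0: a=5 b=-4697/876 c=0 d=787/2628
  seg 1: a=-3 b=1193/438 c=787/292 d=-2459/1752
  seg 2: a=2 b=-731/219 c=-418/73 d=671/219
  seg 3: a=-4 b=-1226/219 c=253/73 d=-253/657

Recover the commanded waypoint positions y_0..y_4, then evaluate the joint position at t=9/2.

y_0=5 y_1=-3 y_2=2 y_3=-4 y_4=0
S(9/2) = 11273/4672

y_0 = S_0(0) = a_0 = 5
y_1 = S_1(0) = a_1 = -3
y_2 = S_2(0) = a_2 = 2
y_3 = S_3(0) = a_3 = -4
y_4 = S_3(3) = 0
t_q=9/2 is in segment 1 (τ=3/2); S_1(τ)=11273/4672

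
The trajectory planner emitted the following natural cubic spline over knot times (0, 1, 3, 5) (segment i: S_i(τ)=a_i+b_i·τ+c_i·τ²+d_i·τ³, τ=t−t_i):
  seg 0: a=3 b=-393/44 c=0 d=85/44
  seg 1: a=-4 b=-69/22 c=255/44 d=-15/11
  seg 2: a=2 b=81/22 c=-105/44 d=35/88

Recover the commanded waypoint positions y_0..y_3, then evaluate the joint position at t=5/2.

y_0 = S_0(0) = a_0 = 3
y_1 = S_1(0) = a_1 = -4
y_2 = S_2(0) = a_2 = 2
y_3 = S_2(2) = 3
t_q=5/2 is in segment 1 (τ=3/2); S_1(τ)=-47/176

y_0=3 y_1=-4 y_2=2 y_3=3
S(5/2) = -47/176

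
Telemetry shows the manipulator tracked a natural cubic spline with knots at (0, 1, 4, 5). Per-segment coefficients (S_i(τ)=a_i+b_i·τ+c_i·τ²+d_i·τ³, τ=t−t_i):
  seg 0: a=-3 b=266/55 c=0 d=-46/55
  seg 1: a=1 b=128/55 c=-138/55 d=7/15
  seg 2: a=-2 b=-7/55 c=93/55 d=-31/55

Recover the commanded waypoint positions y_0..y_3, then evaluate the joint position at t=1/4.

y_0 = S_0(0) = a_0 = -3
y_1 = S_1(0) = a_1 = 1
y_2 = S_2(0) = a_2 = -2
y_3 = S_2(1) = -1
t_q=1/4 is in segment 0 (τ=1/4); S_0(τ)=-635/352

y_0=-3 y_1=1 y_2=-2 y_3=-1
S(1/4) = -635/352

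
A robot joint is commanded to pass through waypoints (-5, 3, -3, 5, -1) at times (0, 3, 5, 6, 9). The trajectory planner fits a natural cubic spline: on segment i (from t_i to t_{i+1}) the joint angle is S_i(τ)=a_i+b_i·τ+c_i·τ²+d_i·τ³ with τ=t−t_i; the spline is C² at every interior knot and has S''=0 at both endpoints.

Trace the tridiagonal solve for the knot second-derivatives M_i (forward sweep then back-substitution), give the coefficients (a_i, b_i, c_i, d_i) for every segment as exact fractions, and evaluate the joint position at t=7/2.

  seg 0: a=-5 b=35/6 c=0 d=-19/54
  seg 1: a=3 b=-11/3 c=-19/6 d=7/4
  seg 2: a=-3 b=14/3 c=22/3 d=-4
  seg 3: a=5 b=22/3 c=-14/3 d=14/27
S(7/2) = 19/32

Δ: Δ0=8/3, Δ1=-3, Δ2=8, Δ3=-2
row 1: diag=10, rhs=-34; c'=1/5, d'=-17/5
row 2: denom=6−2·1/5=28/5; d'=(66−2·-17/5)/(28/5)=13
row 3: denom=8−1·5/28=219/28; d'=(-60−1·13)/(219/28)=-28/3
back: M3=-28/3
back: M2=13−5/28·-28/3=44/3
back: M1=-17/5−1/5·44/3=-19/3
M: M0=0, M1=-19/3, M2=44/3, M3=-28/3, M4=0
seg 0: a=-5, c=M0/2=0, d=(M1−M0)/(6·3)=-19/54, b=Δ0−h0·(2M0+M1)/6=35/6
seg 1: a=3, c=M1/2=-19/6, d=(M2−M1)/(6·2)=7/4, b=Δ1−h1·(2M1+M2)/6=-11/3
seg 2: a=-3, c=M2/2=22/3, d=(M3−M2)/(6·1)=-4, b=Δ2−h2·(2M2+M3)/6=14/3
seg 3: a=5, c=M3/2=-14/3, d=(M4−M3)/(6·3)=14/27, b=Δ3−h3·(2M3+M4)/6=22/3
t_q=7/2 → seg 1, τ=1/2; S=3+-11/3·τ+-19/6·τ²+7/4·τ³=19/32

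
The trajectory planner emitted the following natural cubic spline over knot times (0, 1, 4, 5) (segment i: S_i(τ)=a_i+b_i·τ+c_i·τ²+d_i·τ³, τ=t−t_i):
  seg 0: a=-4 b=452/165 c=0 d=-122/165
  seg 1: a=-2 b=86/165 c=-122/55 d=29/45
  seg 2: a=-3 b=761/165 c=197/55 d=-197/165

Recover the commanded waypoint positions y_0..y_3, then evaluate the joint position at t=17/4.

y_0 = S_0(0) = a_0 = -4
y_1 = S_1(0) = a_1 = -2
y_2 = S_2(0) = a_2 = -3
y_3 = S_2(1) = 4
t_q=17/4 is in segment 2 (τ=1/4); S_2(τ)=-5779/3520

y_0=-4 y_1=-2 y_2=-3 y_3=4
S(17/4) = -5779/3520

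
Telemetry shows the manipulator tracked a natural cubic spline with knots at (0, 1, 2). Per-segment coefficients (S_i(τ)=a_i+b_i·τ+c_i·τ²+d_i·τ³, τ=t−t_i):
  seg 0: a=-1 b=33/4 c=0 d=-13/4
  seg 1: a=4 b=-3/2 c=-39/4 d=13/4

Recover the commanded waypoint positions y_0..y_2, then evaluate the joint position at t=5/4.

y_0 = S_0(0) = a_0 = -1
y_1 = S_1(0) = a_1 = 4
y_2 = S_1(1) = -4
t_q=5/4 is in segment 1 (τ=1/4); S_1(τ)=785/256

y_0=-1 y_1=4 y_2=-4
S(5/4) = 785/256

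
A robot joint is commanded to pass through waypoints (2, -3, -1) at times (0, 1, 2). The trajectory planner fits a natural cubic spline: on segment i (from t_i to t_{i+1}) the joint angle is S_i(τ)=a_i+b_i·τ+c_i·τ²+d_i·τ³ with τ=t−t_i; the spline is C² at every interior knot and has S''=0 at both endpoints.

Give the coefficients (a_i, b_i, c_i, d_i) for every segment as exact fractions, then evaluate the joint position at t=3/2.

Δ: Δ0=-5, Δ1=2
row 1: diag=4, rhs=42; c'=1/4, d'=21/2
back: M1=21/2
M: M0=0, M1=21/2, M2=0
seg 0: a=2, c=M0/2=0, d=(M1−M0)/(6·1)=7/4, b=Δ0−h0·(2M0+M1)/6=-27/4
seg 1: a=-3, c=M1/2=21/4, d=(M2−M1)/(6·1)=-7/4, b=Δ1−h1·(2M1+M2)/6=-3/2
t_q=3/2 → seg 1, τ=1/2; S=-3+-3/2·τ+21/4·τ²+-7/4·τ³=-85/32

  seg 0: a=2 b=-27/4 c=0 d=7/4
  seg 1: a=-3 b=-3/2 c=21/4 d=-7/4
S(3/2) = -85/32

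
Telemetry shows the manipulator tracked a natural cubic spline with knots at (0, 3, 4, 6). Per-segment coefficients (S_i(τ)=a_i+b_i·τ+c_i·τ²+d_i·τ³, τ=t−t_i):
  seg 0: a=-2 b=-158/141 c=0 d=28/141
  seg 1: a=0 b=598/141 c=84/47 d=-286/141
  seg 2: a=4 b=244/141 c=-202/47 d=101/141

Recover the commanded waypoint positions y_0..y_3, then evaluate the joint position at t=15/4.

y_0 = S_0(0) = a_0 = -2
y_1 = S_1(0) = a_1 = 0
y_2 = S_2(0) = a_2 = 4
y_3 = S_2(2) = -4
t_q=15/4 is in segment 1 (τ=3/4); S_1(τ)=5009/1504

y_0=-2 y_1=0 y_2=4 y_3=-4
S(15/4) = 5009/1504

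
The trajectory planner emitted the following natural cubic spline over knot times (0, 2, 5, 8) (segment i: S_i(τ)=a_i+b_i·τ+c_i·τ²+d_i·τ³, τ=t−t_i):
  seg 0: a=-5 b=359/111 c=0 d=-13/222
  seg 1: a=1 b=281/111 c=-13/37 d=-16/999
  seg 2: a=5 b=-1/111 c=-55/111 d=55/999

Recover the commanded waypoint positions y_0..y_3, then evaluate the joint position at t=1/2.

y_0 = S_0(0) = a_0 = -5
y_1 = S_1(0) = a_1 = 1
y_2 = S_2(0) = a_2 = 5
y_3 = S_2(3) = 2
t_q=1/2 is in segment 0 (τ=1/2); S_0(τ)=-2007/592

y_0=-5 y_1=1 y_2=5 y_3=2
S(1/2) = -2007/592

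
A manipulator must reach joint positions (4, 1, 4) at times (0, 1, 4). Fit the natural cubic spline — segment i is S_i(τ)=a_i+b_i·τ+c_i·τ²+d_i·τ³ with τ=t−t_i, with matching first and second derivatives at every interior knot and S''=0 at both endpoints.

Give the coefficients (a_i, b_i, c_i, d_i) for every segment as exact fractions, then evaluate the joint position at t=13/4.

  seg 0: a=4 b=-7/2 c=0 d=1/2
  seg 1: a=1 b=-2 c=3/2 d=-1/6
S(13/4) = 281/128

Δ: Δ0=-3, Δ1=1
row 1: diag=8, rhs=24; c'=3/8, d'=3
back: M1=3
M: M0=0, M1=3, M2=0
seg 0: a=4, c=M0/2=0, d=(M1−M0)/(6·1)=1/2, b=Δ0−h0·(2M0+M1)/6=-7/2
seg 1: a=1, c=M1/2=3/2, d=(M2−M1)/(6·3)=-1/6, b=Δ1−h1·(2M1+M2)/6=-2
t_q=13/4 → seg 1, τ=9/4; S=1+-2·τ+3/2·τ²+-1/6·τ³=281/128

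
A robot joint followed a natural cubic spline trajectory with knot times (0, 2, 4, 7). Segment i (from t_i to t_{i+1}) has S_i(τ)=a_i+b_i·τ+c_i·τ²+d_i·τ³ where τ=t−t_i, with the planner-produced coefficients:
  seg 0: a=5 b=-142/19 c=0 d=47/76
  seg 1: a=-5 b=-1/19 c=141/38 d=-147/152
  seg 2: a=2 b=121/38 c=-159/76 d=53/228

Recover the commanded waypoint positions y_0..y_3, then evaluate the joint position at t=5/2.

y_0 = S_0(0) = a_0 = 5
y_1 = S_1(0) = a_1 = -5
y_2 = S_2(0) = a_2 = 2
y_3 = S_2(3) = -1
t_q=5/2 is in segment 1 (τ=1/2); S_1(τ)=-5131/1216

y_0=5 y_1=-5 y_2=2 y_3=-1
S(5/2) = -5131/1216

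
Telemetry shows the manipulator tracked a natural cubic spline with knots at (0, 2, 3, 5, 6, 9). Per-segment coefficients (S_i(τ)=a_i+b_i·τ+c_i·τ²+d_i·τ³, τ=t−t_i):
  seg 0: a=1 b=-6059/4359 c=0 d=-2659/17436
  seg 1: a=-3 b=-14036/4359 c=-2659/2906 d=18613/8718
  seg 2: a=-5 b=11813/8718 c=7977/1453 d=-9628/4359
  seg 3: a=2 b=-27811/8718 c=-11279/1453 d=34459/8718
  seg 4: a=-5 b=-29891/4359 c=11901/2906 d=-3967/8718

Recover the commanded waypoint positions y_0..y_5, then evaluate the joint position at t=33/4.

y_0 = S_0(0) = a_0 = 1
y_1 = S_1(0) = a_1 = -3
y_2 = S_2(0) = a_2 = -5
y_3 = S_3(0) = a_3 = 2
y_4 = S_4(0) = a_4 = -5
y_5 = S_4(3) = -1
t_q=33/4 is in segment 4 (τ=9/4); S_4(τ)=-907513/185984

y_0=1 y_1=-3 y_2=-5 y_3=2 y_4=-5 y_5=-1
S(33/4) = -907513/185984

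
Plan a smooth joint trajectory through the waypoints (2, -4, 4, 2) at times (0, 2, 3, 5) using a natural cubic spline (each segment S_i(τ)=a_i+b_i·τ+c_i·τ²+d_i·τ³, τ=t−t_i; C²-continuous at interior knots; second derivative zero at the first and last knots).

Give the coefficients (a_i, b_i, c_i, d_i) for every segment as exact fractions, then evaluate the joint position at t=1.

  seg 0: a=2 b=-51/7 c=0 d=15/14
  seg 1: a=-4 b=39/7 c=45/7 d=-4
  seg 2: a=4 b=45/7 c=-39/7 d=13/14
S(1) = -59/14

Δ: Δ0=-3, Δ1=8, Δ2=-1
row 1: diag=6, rhs=66; c'=1/6, d'=11
row 2: denom=6−1·1/6=35/6; d'=(-54−1·11)/(35/6)=-78/7
back: M2=-78/7
back: M1=11−1/6·-78/7=90/7
M: M0=0, M1=90/7, M2=-78/7, M3=0
seg 0: a=2, c=M0/2=0, d=(M1−M0)/(6·2)=15/14, b=Δ0−h0·(2M0+M1)/6=-51/7
seg 1: a=-4, c=M1/2=45/7, d=(M2−M1)/(6·1)=-4, b=Δ1−h1·(2M1+M2)/6=39/7
seg 2: a=4, c=M2/2=-39/7, d=(M3−M2)/(6·2)=13/14, b=Δ2−h2·(2M2+M3)/6=45/7
t_q=1 → seg 0, τ=1; S=2+-51/7·τ+0·τ²+15/14·τ³=-59/14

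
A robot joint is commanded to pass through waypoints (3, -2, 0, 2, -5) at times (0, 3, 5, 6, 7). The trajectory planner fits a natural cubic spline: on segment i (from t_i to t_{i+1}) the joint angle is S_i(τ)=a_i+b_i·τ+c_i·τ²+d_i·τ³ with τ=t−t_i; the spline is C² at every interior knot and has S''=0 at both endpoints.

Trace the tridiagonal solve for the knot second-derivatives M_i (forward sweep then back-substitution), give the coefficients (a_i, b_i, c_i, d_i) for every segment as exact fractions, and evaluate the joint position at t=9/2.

Δ: Δ0=-5/3, Δ1=1, Δ2=2, Δ3=-7
row 1: diag=10, rhs=16; c'=1/5, d'=8/5
row 2: denom=6−2·1/5=28/5; d'=(6−2·8/5)/(28/5)=1/2
row 3: denom=4−1·5/28=107/28; d'=(-54−1·1/2)/(107/28)=-1526/107
back: M3=-1526/107
back: M2=1/2−5/28·-1526/107=326/107
back: M1=8/5−1/5·326/107=106/107
M: M0=0, M1=106/107, M2=326/107, M3=-1526/107, M4=0
seg 0: a=3, c=M0/2=0, d=(M1−M0)/(6·3)=53/963, b=Δ0−h0·(2M0+M1)/6=-694/321
seg 1: a=-2, c=M1/2=53/107, d=(M2−M1)/(6·2)=55/321, b=Δ1−h1·(2M1+M2)/6=-217/321
seg 2: a=0, c=M2/2=163/107, d=(M3−M2)/(6·1)=-926/321, b=Δ2−h2·(2M2+M3)/6=1079/321
seg 3: a=2, c=M3/2=-763/107, d=(M4−M3)/(6·1)=763/321, b=Δ3−h3·(2M3+M4)/6=-721/321
t_q=9/2 → seg 1, τ=3/2; S=-2+-217/321·τ+53/107·τ²+55/321·τ³=-1131/856

  seg 0: a=3 b=-694/321 c=0 d=53/963
  seg 1: a=-2 b=-217/321 c=53/107 d=55/321
  seg 2: a=0 b=1079/321 c=163/107 d=-926/321
  seg 3: a=2 b=-721/321 c=-763/107 d=763/321
S(9/2) = -1131/856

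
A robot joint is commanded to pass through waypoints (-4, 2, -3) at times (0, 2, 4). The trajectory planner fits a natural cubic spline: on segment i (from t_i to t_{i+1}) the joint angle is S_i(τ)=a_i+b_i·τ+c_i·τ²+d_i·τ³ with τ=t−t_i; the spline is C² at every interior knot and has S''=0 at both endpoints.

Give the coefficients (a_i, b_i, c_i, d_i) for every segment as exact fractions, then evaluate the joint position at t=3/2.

  seg 0: a=-4 b=35/8 c=0 d=-11/32
  seg 1: a=2 b=1/4 c=-33/16 d=11/32
S(3/2) = 359/256

Δ: Δ0=3, Δ1=-5/2
row 1: diag=8, rhs=-33; c'=1/4, d'=-33/8
back: M1=-33/8
M: M0=0, M1=-33/8, M2=0
seg 0: a=-4, c=M0/2=0, d=(M1−M0)/(6·2)=-11/32, b=Δ0−h0·(2M0+M1)/6=35/8
seg 1: a=2, c=M1/2=-33/16, d=(M2−M1)/(6·2)=11/32, b=Δ1−h1·(2M1+M2)/6=1/4
t_q=3/2 → seg 0, τ=3/2; S=-4+35/8·τ+0·τ²+-11/32·τ³=359/256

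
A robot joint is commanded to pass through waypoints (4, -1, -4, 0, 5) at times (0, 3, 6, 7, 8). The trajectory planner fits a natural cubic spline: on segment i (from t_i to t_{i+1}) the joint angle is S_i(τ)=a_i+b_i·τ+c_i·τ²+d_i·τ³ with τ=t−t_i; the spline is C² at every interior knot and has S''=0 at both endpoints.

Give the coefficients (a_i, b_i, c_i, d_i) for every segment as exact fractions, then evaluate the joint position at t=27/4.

Δ: Δ0=-5/3, Δ1=-1, Δ2=4, Δ3=5
row 1: diag=12, rhs=4; c'=1/4, d'=1/3
row 2: denom=8−3·1/4=29/4; d'=(30−3·1/3)/(29/4)=4
row 3: denom=4−1·4/29=112/29; d'=(6−1·4)/(112/29)=29/56
back: M3=29/56
back: M2=4−4/29·29/56=55/14
back: M1=1/3−1/4·55/14=-109/168
M: M0=0, M1=-109/168, M2=55/14, M3=29/56, M4=0
seg 0: a=4, c=M0/2=0, d=(M1−M0)/(6·3)=-109/3024, b=Δ0−h0·(2M0+M1)/6=-451/336
seg 1: a=-1, c=M1/2=-109/336, d=(M2−M1)/(6·3)=769/3024, b=Δ1−h1·(2M1+M2)/6=-389/168
seg 2: a=-4, c=M2/2=55/28, d=(M3−M2)/(6·1)=-191/336, b=Δ2−h2·(2M2+M3)/6=125/48
seg 3: a=0, c=M3/2=29/112, d=(M4−M3)/(6·1)=-29/336, b=Δ3−h3·(2M3+M4)/6=811/168
t_q=27/4 → seg 2, τ=3/4; S=-4+125/48·τ+55/28·τ²+-191/336·τ³=-8471/7168

  seg 0: a=4 b=-451/336 c=0 d=-109/3024
  seg 1: a=-1 b=-389/168 c=-109/336 d=769/3024
  seg 2: a=-4 b=125/48 c=55/28 d=-191/336
  seg 3: a=0 b=811/168 c=29/112 d=-29/336
S(27/4) = -8471/7168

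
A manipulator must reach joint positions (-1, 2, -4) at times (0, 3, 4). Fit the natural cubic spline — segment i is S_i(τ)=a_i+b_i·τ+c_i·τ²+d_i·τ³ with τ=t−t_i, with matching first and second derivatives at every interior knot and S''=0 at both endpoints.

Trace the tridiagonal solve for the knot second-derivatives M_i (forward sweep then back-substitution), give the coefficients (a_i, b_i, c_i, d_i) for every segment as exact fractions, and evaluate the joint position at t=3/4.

Δ: Δ0=1, Δ1=-6
row 1: diag=8, rhs=-42; c'=1/8, d'=-21/4
back: M1=-21/4
M: M0=0, M1=-21/4, M2=0
seg 0: a=-1, c=M0/2=0, d=(M1−M0)/(6·3)=-7/24, b=Δ0−h0·(2M0+M1)/6=29/8
seg 1: a=2, c=M1/2=-21/8, d=(M2−M1)/(6·1)=7/8, b=Δ1−h1·(2M1+M2)/6=-17/4
t_q=3/4 → seg 0, τ=3/4; S=-1+29/8·τ+0·τ²+-7/24·τ³=817/512

  seg 0: a=-1 b=29/8 c=0 d=-7/24
  seg 1: a=2 b=-17/4 c=-21/8 d=7/8
S(3/4) = 817/512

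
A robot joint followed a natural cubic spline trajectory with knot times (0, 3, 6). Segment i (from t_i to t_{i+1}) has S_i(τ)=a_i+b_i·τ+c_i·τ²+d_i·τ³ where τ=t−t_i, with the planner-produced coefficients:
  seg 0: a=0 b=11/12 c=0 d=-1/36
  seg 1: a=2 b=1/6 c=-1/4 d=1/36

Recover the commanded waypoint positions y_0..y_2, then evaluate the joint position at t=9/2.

y_0=0 y_1=2 y_2=1
S(9/2) = 57/32

y_0 = S_0(0) = a_0 = 0
y_1 = S_1(0) = a_1 = 2
y_2 = S_1(3) = 1
t_q=9/2 is in segment 1 (τ=3/2); S_1(τ)=57/32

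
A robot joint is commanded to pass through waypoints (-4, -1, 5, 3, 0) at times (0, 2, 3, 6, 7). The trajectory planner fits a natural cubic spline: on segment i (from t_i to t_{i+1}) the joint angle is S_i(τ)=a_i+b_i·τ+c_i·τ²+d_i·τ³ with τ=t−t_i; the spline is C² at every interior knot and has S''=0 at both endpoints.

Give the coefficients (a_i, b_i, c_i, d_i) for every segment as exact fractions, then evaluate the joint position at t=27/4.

  seg 0: a=-4 b=-157/483 c=0 d=1763/3864
  seg 1: a=-1 b=4975/966 c=1763/644 d=-521/276
  seg 2: a=5 b=9587/1932 c=-471/161 d=2027/5796
  seg 3: a=3 b=-3041/966 c=143/644 d=-143/1932
S(27/4) = 30197/41216

Δ: Δ0=3/2, Δ1=6, Δ2=-2/3, Δ3=-3
row 1: diag=6, rhs=27; c'=1/6, d'=9/2
row 2: denom=8−1·1/6=47/6; d'=(-40−1·9/2)/(47/6)=-267/47
row 3: denom=8−3·18/47=322/47; d'=(-14−3·-267/47)/(322/47)=143/322
back: M3=143/322
back: M2=-267/47−18/47·143/322=-942/161
back: M1=9/2−1/6·-942/161=1763/322
M: M0=0, M1=1763/322, M2=-942/161, M3=143/322, M4=0
seg 0: a=-4, c=M0/2=0, d=(M1−M0)/(6·2)=1763/3864, b=Δ0−h0·(2M0+M1)/6=-157/483
seg 1: a=-1, c=M1/2=1763/644, d=(M2−M1)/(6·1)=-521/276, b=Δ1−h1·(2M1+M2)/6=4975/966
seg 2: a=5, c=M2/2=-471/161, d=(M3−M2)/(6·3)=2027/5796, b=Δ2−h2·(2M2+M3)/6=9587/1932
seg 3: a=3, c=M3/2=143/644, d=(M4−M3)/(6·1)=-143/1932, b=Δ3−h3·(2M3+M4)/6=-3041/966
t_q=27/4 → seg 3, τ=3/4; S=3+-3041/966·τ+143/644·τ²+-143/1932·τ³=30197/41216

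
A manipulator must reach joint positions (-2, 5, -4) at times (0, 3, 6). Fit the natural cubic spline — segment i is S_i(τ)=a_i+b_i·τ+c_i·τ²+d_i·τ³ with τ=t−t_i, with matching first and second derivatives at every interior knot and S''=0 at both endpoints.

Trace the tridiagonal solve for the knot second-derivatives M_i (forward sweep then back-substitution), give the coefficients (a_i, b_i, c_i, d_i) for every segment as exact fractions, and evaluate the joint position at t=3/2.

  seg 0: a=-2 b=11/3 c=0 d=-4/27
  seg 1: a=5 b=-1/3 c=-4/3 d=4/27
S(3/2) = 3

Δ: Δ0=7/3, Δ1=-3
row 1: diag=12, rhs=-32; c'=1/4, d'=-8/3
back: M1=-8/3
M: M0=0, M1=-8/3, M2=0
seg 0: a=-2, c=M0/2=0, d=(M1−M0)/(6·3)=-4/27, b=Δ0−h0·(2M0+M1)/6=11/3
seg 1: a=5, c=M1/2=-4/3, d=(M2−M1)/(6·3)=4/27, b=Δ1−h1·(2M1+M2)/6=-1/3
t_q=3/2 → seg 0, τ=3/2; S=-2+11/3·τ+0·τ²+-4/27·τ³=3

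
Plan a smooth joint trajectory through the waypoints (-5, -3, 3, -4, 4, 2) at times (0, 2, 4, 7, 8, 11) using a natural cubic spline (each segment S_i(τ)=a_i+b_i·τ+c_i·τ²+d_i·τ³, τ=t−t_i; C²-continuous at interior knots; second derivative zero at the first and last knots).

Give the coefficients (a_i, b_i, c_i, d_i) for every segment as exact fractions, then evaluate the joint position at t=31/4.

  seg 0: a=-5 b=-115/1053 c=0 d=292/1053
  seg 1: a=-3 b=3389/1053 c=584/351 d=-1867/2106
  seg 2: a=3 b=-805/1053 c=-1283/351 d=9895/9477
  seg 3: a=-4 b=5786/1053 c=6046/1053 d=-1136/351
  seg 4: a=4 b=7654/1053 c=-4178/1053 d=4178/9477
S(31/4) = 5575/2808

Δ: Δ0=1, Δ1=3, Δ2=-7/3, Δ3=8, Δ4=-2/3
row 1: diag=8, rhs=12; c'=1/4, d'=3/2
row 2: denom=10−2·1/4=19/2; d'=(-32−2·3/2)/(19/2)=-70/19
row 3: denom=8−3·6/19=134/19; d'=(62−3·-70/19)/(134/19)=694/67
row 4: denom=8−1·19/134=1053/134; d'=(-52−1·694/67)/(1053/134)=-8356/1053
back: M4=-8356/1053
back: M3=694/67−19/134·-8356/1053=12092/1053
back: M2=-70/19−6/19·12092/1053=-2566/351
back: M1=3/2−1/4·-2566/351=1168/351
M: M0=0, M1=1168/351, M2=-2566/351, M3=12092/1053, M4=-8356/1053, M5=0
seg 0: a=-5, c=M0/2=0, d=(M1−M0)/(6·2)=292/1053, b=Δ0−h0·(2M0+M1)/6=-115/1053
seg 1: a=-3, c=M1/2=584/351, d=(M2−M1)/(6·2)=-1867/2106, b=Δ1−h1·(2M1+M2)/6=3389/1053
seg 2: a=3, c=M2/2=-1283/351, d=(M3−M2)/(6·3)=9895/9477, b=Δ2−h2·(2M2+M3)/6=-805/1053
seg 3: a=-4, c=M3/2=6046/1053, d=(M4−M3)/(6·1)=-1136/351, b=Δ3−h3·(2M3+M4)/6=5786/1053
seg 4: a=4, c=M4/2=-4178/1053, d=(M5−M4)/(6·3)=4178/9477, b=Δ4−h4·(2M4+M5)/6=7654/1053
t_q=31/4 → seg 3, τ=3/4; S=-4+5786/1053·τ+6046/1053·τ²+-1136/351·τ³=5575/2808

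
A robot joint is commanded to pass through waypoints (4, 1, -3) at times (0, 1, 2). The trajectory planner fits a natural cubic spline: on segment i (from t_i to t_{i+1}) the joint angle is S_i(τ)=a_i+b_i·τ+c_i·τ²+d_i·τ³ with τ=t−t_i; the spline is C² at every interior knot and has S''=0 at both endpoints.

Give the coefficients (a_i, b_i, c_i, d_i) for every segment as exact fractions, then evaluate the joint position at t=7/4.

Δ: Δ0=-3, Δ1=-4
row 1: diag=4, rhs=-6; c'=1/4, d'=-3/2
back: M1=-3/2
M: M0=0, M1=-3/2, M2=0
seg 0: a=4, c=M0/2=0, d=(M1−M0)/(6·1)=-1/4, b=Δ0−h0·(2M0+M1)/6=-11/4
seg 1: a=1, c=M1/2=-3/4, d=(M2−M1)/(6·1)=1/4, b=Δ1−h1·(2M1+M2)/6=-7/2
t_q=7/4 → seg 1, τ=3/4; S=1+-7/2·τ+-3/4·τ²+1/4·τ³=-497/256

  seg 0: a=4 b=-11/4 c=0 d=-1/4
  seg 1: a=1 b=-7/2 c=-3/4 d=1/4
S(7/4) = -497/256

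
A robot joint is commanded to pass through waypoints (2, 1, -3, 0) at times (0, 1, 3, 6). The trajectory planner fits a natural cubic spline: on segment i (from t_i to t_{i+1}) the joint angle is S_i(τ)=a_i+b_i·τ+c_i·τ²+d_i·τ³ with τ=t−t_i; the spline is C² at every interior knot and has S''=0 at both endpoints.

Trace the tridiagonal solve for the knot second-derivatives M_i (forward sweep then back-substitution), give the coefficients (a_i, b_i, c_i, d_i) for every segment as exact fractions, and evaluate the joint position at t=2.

  seg 0: a=2 b=-5/7 c=0 d=-2/7
  seg 1: a=1 b=-11/7 c=-6/7 d=9/28
  seg 2: a=-3 b=-8/7 c=15/14 d=-5/42
S(2) = -31/28

Δ: Δ0=-1, Δ1=-2, Δ2=1
row 1: diag=6, rhs=-6; c'=1/3, d'=-1
row 2: denom=10−2·1/3=28/3; d'=(18−2·-1)/(28/3)=15/7
back: M2=15/7
back: M1=-1−1/3·15/7=-12/7
M: M0=0, M1=-12/7, M2=15/7, M3=0
seg 0: a=2, c=M0/2=0, d=(M1−M0)/(6·1)=-2/7, b=Δ0−h0·(2M0+M1)/6=-5/7
seg 1: a=1, c=M1/2=-6/7, d=(M2−M1)/(6·2)=9/28, b=Δ1−h1·(2M1+M2)/6=-11/7
seg 2: a=-3, c=M2/2=15/14, d=(M3−M2)/(6·3)=-5/42, b=Δ2−h2·(2M2+M3)/6=-8/7
t_q=2 → seg 1, τ=1; S=1+-11/7·τ+-6/7·τ²+9/28·τ³=-31/28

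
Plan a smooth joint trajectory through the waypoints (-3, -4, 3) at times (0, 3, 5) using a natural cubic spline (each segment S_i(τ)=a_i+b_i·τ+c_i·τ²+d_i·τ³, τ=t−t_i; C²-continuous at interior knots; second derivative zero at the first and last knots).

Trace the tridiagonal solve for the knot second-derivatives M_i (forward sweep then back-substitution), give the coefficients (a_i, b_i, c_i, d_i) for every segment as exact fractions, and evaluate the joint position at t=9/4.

Δ: Δ0=-1/3, Δ1=7/2
row 1: diag=10, rhs=23; c'=1/5, d'=23/10
back: M1=23/10
M: M0=0, M1=23/10, M2=0
seg 0: a=-3, c=M0/2=0, d=(M1−M0)/(6·3)=23/180, b=Δ0−h0·(2M0+M1)/6=-89/60
seg 1: a=-4, c=M1/2=23/20, d=(M2−M1)/(6·2)=-23/120, b=Δ1−h1·(2M1+M2)/6=59/30
t_q=9/4 → seg 0, τ=9/4; S=-3+-89/60·τ+0·τ²+23/180·τ³=-6249/1280

  seg 0: a=-3 b=-89/60 c=0 d=23/180
  seg 1: a=-4 b=59/30 c=23/20 d=-23/120
S(9/4) = -6249/1280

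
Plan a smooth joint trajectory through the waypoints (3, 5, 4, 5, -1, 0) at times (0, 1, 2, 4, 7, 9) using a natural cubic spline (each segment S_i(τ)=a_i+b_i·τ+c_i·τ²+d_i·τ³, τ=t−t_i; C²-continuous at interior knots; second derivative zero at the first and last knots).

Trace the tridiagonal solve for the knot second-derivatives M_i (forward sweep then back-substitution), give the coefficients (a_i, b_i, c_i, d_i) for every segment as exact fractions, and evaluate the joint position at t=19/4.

  seg 0: a=3 b=11171/3866 c=0 d=-3439/3866
  seg 1: a=5 b=427/1933 c=-10317/3866 d=5597/3866
  seg 2: a=4 b=-2989/3866 c=3237/1933 d=-4013/7732
  seg 3: a=5 b=-1171/3866 c=-5565/3866 d=563/1933
  seg 4: a=-1 b=-4159/3866 c=4569/3866 d=-1523/7732
S(19/4) = 505487/123712

Δ: Δ0=2, Δ1=-1, Δ2=1/2, Δ3=-2, Δ4=1/2
row 1: diag=4, rhs=-18; c'=1/4, d'=-9/2
row 2: denom=6−1·1/4=23/4; d'=(9−1·-9/2)/(23/4)=54/23
row 3: denom=10−2·8/23=214/23; d'=(-15−2·54/23)/(214/23)=-453/214
row 4: denom=10−3·69/214=1933/214; d'=(15−3·-453/214)/(1933/214)=4569/1933
back: M4=4569/1933
back: M3=-453/214−69/214·4569/1933=-5565/1933
back: M2=54/23−8/23·-5565/1933=6474/1933
back: M1=-9/2−1/4·6474/1933=-10317/1933
M: M0=0, M1=-10317/1933, M2=6474/1933, M3=-5565/1933, M4=4569/1933, M5=0
seg 0: a=3, c=M0/2=0, d=(M1−M0)/(6·1)=-3439/3866, b=Δ0−h0·(2M0+M1)/6=11171/3866
seg 1: a=5, c=M1/2=-10317/3866, d=(M2−M1)/(6·1)=5597/3866, b=Δ1−h1·(2M1+M2)/6=427/1933
seg 2: a=4, c=M2/2=3237/1933, d=(M3−M2)/(6·2)=-4013/7732, b=Δ2−h2·(2M2+M3)/6=-2989/3866
seg 3: a=5, c=M3/2=-5565/3866, d=(M4−M3)/(6·3)=563/1933, b=Δ3−h3·(2M3+M4)/6=-1171/3866
seg 4: a=-1, c=M4/2=4569/3866, d=(M5−M4)/(6·2)=-1523/7732, b=Δ4−h4·(2M4+M5)/6=-4159/3866
t_q=19/4 → seg 3, τ=3/4; S=5+-1171/3866·τ+-5565/3866·τ²+563/1933·τ³=505487/123712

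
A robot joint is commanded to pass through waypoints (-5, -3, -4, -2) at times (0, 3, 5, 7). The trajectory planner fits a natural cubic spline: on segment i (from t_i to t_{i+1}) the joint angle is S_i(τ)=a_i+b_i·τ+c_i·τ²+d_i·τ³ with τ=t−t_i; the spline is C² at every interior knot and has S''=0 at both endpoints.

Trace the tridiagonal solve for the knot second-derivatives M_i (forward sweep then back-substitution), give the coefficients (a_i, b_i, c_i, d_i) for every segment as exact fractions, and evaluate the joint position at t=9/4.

Δ: Δ0=2/3, Δ1=-1/2, Δ2=1
row 1: diag=10, rhs=-7; c'=1/5, d'=-7/10
row 2: denom=8−2·1/5=38/5; d'=(9−2·-7/10)/(38/5)=26/19
back: M2=26/19
back: M1=-7/10−1/5·26/19=-37/38
M: M0=0, M1=-37/38, M2=26/19, M3=0
seg 0: a=-5, c=M0/2=0, d=(M1−M0)/(6·3)=-37/684, b=Δ0−h0·(2M0+M1)/6=263/228
seg 1: a=-3, c=M1/2=-37/76, d=(M2−M1)/(6·2)=89/456, b=Δ1−h1·(2M1+M2)/6=-35/114
seg 2: a=-4, c=M2/2=13/19, d=(M3−M2)/(6·2)=-13/114, b=Δ2−h2·(2M2+M3)/6=5/57
t_q=9/4 → seg 0, τ=9/4; S=-5+263/228·τ+0·τ²+-37/684·τ³=-14693/4864

  seg 0: a=-5 b=263/228 c=0 d=-37/684
  seg 1: a=-3 b=-35/114 c=-37/76 d=89/456
  seg 2: a=-4 b=5/57 c=13/19 d=-13/114
S(9/4) = -14693/4864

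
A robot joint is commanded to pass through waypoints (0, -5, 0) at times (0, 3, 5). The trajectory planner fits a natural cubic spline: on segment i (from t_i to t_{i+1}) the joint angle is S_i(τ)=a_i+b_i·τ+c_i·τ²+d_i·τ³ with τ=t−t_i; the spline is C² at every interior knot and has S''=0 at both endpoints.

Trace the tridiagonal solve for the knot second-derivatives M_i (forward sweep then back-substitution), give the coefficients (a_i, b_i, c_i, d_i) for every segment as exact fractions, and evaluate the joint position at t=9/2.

Δ: Δ0=-5/3, Δ1=5/2
row 1: diag=10, rhs=25; c'=1/5, d'=5/2
back: M1=5/2
M: M0=0, M1=5/2, M2=0
seg 0: a=0, c=M0/2=0, d=(M1−M0)/(6·3)=5/36, b=Δ0−h0·(2M0+M1)/6=-35/12
seg 1: a=-5, c=M1/2=5/4, d=(M2−M1)/(6·2)=-5/24, b=Δ1−h1·(2M1+M2)/6=5/6
t_q=9/2 → seg 1, τ=3/2; S=-5+5/6·τ+5/4·τ²+-5/24·τ³=-105/64

  seg 0: a=0 b=-35/12 c=0 d=5/36
  seg 1: a=-5 b=5/6 c=5/4 d=-5/24
S(9/2) = -105/64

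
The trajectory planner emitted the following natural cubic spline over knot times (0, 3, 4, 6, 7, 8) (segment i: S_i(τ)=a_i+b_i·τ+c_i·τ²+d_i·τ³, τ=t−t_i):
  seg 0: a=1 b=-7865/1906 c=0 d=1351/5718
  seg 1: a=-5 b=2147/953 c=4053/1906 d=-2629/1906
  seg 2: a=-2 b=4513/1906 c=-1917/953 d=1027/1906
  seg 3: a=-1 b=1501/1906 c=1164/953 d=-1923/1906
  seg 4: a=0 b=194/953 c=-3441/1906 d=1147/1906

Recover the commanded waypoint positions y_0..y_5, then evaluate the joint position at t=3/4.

y_0=1 y_1=-5 y_2=-2 y_3=-1 y_4=0 y_5=-1
S(3/4) = -243377/121984

y_0 = S_0(0) = a_0 = 1
y_1 = S_1(0) = a_1 = -5
y_2 = S_2(0) = a_2 = -2
y_3 = S_3(0) = a_3 = -1
y_4 = S_4(0) = a_4 = 0
y_5 = S_4(1) = -1
t_q=3/4 is in segment 0 (τ=3/4); S_0(τ)=-243377/121984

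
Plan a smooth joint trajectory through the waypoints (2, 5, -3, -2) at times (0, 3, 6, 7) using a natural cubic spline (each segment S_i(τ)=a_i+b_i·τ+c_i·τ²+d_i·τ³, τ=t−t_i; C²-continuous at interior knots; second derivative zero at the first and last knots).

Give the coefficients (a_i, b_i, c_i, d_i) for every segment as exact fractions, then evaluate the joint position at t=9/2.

Δ: Δ0=1, Δ1=-8/3, Δ2=1
row 1: diag=12, rhs=-22; c'=1/4, d'=-11/6
row 2: denom=8−3·1/4=29/4; d'=(22−3·-11/6)/(29/4)=110/29
back: M2=110/29
back: M1=-11/6−1/4·110/29=-242/87
M: M0=0, M1=-242/87, M2=110/29, M3=0
seg 0: a=2, c=M0/2=0, d=(M1−M0)/(6·3)=-121/783, b=Δ0−h0·(2M0+M1)/6=208/87
seg 1: a=5, c=M1/2=-121/87, d=(M2−M1)/(6·3)=286/783, b=Δ1−h1·(2M1+M2)/6=-155/87
seg 2: a=-3, c=M2/2=55/29, d=(M3−M2)/(6·1)=-55/87, b=Δ2−h2·(2M2+M3)/6=-23/87
t_q=9/2 → seg 1, τ=3/2; S=5+-155/87·τ+-121/87·τ²+286/783·τ³=25/58

  seg 0: a=2 b=208/87 c=0 d=-121/783
  seg 1: a=5 b=-155/87 c=-121/87 d=286/783
  seg 2: a=-3 b=-23/87 c=55/29 d=-55/87
S(9/2) = 25/58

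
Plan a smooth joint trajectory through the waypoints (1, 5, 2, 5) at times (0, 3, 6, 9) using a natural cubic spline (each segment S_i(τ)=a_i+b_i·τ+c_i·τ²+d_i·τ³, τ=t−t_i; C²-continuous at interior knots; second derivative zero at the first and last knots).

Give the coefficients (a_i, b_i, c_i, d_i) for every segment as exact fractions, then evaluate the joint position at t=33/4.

  seg 0: a=1 b=94/45 c=0 d=-34/405
  seg 1: a=5 b=-8/45 c=-34/45 d=13/81
  seg 2: a=2 b=-17/45 c=31/45 d=-31/405
S(33/4) = 241/64

Δ: Δ0=4/3, Δ1=-1, Δ2=1
row 1: diag=12, rhs=-14; c'=1/4, d'=-7/6
row 2: denom=12−3·1/4=45/4; d'=(12−3·-7/6)/(45/4)=62/45
back: M2=62/45
back: M1=-7/6−1/4·62/45=-68/45
M: M0=0, M1=-68/45, M2=62/45, M3=0
seg 0: a=1, c=M0/2=0, d=(M1−M0)/(6·3)=-34/405, b=Δ0−h0·(2M0+M1)/6=94/45
seg 1: a=5, c=M1/2=-34/45, d=(M2−M1)/(6·3)=13/81, b=Δ1−h1·(2M1+M2)/6=-8/45
seg 2: a=2, c=M2/2=31/45, d=(M3−M2)/(6·3)=-31/405, b=Δ2−h2·(2M2+M3)/6=-17/45
t_q=33/4 → seg 2, τ=9/4; S=2+-17/45·τ+31/45·τ²+-31/405·τ³=241/64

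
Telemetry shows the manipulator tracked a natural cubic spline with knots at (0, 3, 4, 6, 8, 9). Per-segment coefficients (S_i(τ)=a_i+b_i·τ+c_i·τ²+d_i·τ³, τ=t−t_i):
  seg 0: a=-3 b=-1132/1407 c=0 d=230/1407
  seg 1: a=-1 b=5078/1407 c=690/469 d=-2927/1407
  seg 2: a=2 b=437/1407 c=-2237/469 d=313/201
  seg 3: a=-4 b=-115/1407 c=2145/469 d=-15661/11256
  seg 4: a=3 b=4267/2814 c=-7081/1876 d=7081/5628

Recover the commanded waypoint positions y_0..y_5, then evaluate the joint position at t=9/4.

y_0=-3 y_1=-1 y_2=2 y_3=-4 y_4=3 y_5=2
S(9/4) = -6321/2144

y_0 = S_0(0) = a_0 = -3
y_1 = S_1(0) = a_1 = -1
y_2 = S_2(0) = a_2 = 2
y_3 = S_3(0) = a_3 = -4
y_4 = S_4(0) = a_4 = 3
y_5 = S_4(1) = 2
t_q=9/4 is in segment 0 (τ=9/4); S_0(τ)=-6321/2144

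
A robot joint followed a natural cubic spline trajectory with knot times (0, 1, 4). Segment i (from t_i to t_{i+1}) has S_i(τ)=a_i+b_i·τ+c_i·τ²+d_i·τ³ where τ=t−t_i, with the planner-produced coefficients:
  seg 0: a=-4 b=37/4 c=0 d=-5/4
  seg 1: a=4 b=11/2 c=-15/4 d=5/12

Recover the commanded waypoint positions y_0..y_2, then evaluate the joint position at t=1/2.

y_0=-4 y_1=4 y_2=-2
S(1/2) = 15/32

y_0 = S_0(0) = a_0 = -4
y_1 = S_1(0) = a_1 = 4
y_2 = S_1(3) = -2
t_q=1/2 is in segment 0 (τ=1/2); S_0(τ)=15/32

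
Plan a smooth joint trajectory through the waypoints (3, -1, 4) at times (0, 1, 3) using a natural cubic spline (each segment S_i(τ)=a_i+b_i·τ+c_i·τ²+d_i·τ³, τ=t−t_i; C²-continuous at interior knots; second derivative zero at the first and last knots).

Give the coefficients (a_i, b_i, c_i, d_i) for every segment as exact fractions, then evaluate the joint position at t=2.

  seg 0: a=3 b=-61/12 c=0 d=13/12
  seg 1: a=-1 b=-11/6 c=13/4 d=-13/24
S(2) = -1/8

Δ: Δ0=-4, Δ1=5/2
row 1: diag=6, rhs=39; c'=1/3, d'=13/2
back: M1=13/2
M: M0=0, M1=13/2, M2=0
seg 0: a=3, c=M0/2=0, d=(M1−M0)/(6·1)=13/12, b=Δ0−h0·(2M0+M1)/6=-61/12
seg 1: a=-1, c=M1/2=13/4, d=(M2−M1)/(6·2)=-13/24, b=Δ1−h1·(2M1+M2)/6=-11/6
t_q=2 → seg 1, τ=1; S=-1+-11/6·τ+13/4·τ²+-13/24·τ³=-1/8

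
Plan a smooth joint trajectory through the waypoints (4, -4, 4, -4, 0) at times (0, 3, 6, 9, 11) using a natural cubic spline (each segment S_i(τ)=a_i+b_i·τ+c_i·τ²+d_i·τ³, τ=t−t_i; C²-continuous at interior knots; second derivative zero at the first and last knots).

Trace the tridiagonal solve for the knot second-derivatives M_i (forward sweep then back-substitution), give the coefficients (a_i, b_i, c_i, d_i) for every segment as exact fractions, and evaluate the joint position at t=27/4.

  seg 0: a=4 b=-949/207 c=0 d=397/1863
  seg 1: a=-4 b=242/207 c=397/207 d=-881/1863
  seg 2: a=4 b=-19/207 c=-484/207 d=919/1863
  seg 3: a=-4 b=-166/207 c=145/69 d=-145/414
S(27/4) = 4157/1472

Δ: Δ0=-8/3, Δ1=8/3, Δ2=-8/3, Δ3=2
row 1: diag=12, rhs=32; c'=1/4, d'=8/3
row 2: denom=12−3·1/4=45/4; d'=(-32−3·8/3)/(45/4)=-32/9
row 3: denom=10−3·4/15=46/5; d'=(28−3·-32/9)/(46/5)=290/69
back: M3=290/69
back: M2=-32/9−4/15·290/69=-968/207
back: M1=8/3−1/4·-968/207=794/207
M: M0=0, M1=794/207, M2=-968/207, M3=290/69, M4=0
seg 0: a=4, c=M0/2=0, d=(M1−M0)/(6·3)=397/1863, b=Δ0−h0·(2M0+M1)/6=-949/207
seg 1: a=-4, c=M1/2=397/207, d=(M2−M1)/(6·3)=-881/1863, b=Δ1−h1·(2M1+M2)/6=242/207
seg 2: a=4, c=M2/2=-484/207, d=(M3−M2)/(6·3)=919/1863, b=Δ2−h2·(2M2+M3)/6=-19/207
seg 3: a=-4, c=M3/2=145/69, d=(M4−M3)/(6·2)=-145/414, b=Δ3−h3·(2M3+M4)/6=-166/207
t_q=27/4 → seg 2, τ=3/4; S=4+-19/207·τ+-484/207·τ²+919/1863·τ³=4157/1472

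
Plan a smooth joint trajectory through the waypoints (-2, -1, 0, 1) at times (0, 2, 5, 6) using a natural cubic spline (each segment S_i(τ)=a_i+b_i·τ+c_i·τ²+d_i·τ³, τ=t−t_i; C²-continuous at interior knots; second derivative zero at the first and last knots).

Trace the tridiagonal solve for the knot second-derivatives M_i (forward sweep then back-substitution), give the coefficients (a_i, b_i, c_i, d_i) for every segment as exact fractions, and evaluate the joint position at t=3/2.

  seg 0: a=-2 b=253/426 c=0 d=-5/213
  seg 1: a=-1 b=133/426 c=-10/71 d=7/142
  seg 2: a=0 b=170/213 c=43/142 d=-43/426
S(3/2) = -675/568

Δ: Δ0=1/2, Δ1=1/3, Δ2=1
row 1: diag=10, rhs=-1; c'=3/10, d'=-1/10
row 2: denom=8−3·3/10=71/10; d'=(4−3·-1/10)/(71/10)=43/71
back: M2=43/71
back: M1=-1/10−3/10·43/71=-20/71
M: M0=0, M1=-20/71, M2=43/71, M3=0
seg 0: a=-2, c=M0/2=0, d=(M1−M0)/(6·2)=-5/213, b=Δ0−h0·(2M0+M1)/6=253/426
seg 1: a=-1, c=M1/2=-10/71, d=(M2−M1)/(6·3)=7/142, b=Δ1−h1·(2M1+M2)/6=133/426
seg 2: a=0, c=M2/2=43/142, d=(M3−M2)/(6·1)=-43/426, b=Δ2−h2·(2M2+M3)/6=170/213
t_q=3/2 → seg 0, τ=3/2; S=-2+253/426·τ+0·τ²+-5/213·τ³=-675/568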